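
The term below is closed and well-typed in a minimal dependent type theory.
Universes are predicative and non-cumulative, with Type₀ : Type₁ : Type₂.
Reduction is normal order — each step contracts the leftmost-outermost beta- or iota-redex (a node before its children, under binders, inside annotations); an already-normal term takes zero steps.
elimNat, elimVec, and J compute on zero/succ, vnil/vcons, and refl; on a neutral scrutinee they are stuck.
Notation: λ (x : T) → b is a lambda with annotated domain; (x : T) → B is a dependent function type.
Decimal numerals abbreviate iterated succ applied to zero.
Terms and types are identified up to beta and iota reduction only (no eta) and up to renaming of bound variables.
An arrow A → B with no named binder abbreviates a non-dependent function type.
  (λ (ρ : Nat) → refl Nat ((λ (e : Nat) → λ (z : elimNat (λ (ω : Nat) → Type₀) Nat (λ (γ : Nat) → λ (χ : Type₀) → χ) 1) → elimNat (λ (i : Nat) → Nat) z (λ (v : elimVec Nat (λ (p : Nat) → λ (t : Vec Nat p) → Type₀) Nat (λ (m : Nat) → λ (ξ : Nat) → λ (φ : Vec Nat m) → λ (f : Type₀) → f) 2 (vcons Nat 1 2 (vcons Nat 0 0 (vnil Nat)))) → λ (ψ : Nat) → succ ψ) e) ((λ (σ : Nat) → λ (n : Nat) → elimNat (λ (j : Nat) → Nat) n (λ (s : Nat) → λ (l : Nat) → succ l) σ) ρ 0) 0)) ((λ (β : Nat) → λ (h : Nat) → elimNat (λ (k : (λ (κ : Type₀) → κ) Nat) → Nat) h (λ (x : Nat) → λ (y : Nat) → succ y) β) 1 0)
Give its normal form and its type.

resulting normal form:
  refl Nat 1
the term's type:
  Eq Nat 1 1
observation: the leftmost-outermost redex is a beta-redex, and normalization takes 30 steps.


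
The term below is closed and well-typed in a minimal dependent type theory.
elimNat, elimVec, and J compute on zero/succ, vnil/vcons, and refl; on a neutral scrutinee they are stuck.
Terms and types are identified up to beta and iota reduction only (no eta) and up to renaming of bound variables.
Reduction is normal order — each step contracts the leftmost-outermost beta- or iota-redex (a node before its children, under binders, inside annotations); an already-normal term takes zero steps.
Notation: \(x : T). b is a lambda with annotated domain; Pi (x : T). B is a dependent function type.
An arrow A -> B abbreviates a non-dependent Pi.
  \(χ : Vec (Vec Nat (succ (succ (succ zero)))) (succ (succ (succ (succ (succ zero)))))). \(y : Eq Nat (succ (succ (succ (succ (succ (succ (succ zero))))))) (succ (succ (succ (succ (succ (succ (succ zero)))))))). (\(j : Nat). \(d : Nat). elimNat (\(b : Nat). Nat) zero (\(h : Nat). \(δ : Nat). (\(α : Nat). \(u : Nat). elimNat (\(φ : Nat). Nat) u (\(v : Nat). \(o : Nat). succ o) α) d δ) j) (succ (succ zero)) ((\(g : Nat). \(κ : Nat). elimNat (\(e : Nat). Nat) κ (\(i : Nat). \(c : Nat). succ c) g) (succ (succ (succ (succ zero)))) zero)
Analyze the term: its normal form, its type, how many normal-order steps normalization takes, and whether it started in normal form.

resulting normal form:
  \(χ : Vec (Vec Nat (succ (succ (succ zero)))) (succ (succ (succ (succ (succ zero)))))). \(y : Eq Nat (succ (succ (succ (succ (succ (succ (succ zero))))))) (succ (succ (succ (succ (succ (succ (succ zero)))))))). succ (succ (succ (succ (succ (succ (succ (succ zero)))))))
inferred type:
  Vec (Vec Nat (succ (succ (succ zero)))) (succ (succ (succ (succ (succ zero))))) -> Eq Nat (succ (succ (succ (succ (succ (succ (succ zero))))))) (succ (succ (succ (succ (succ (succ (succ zero))))))) -> Nat
steps to reach normal form (normal order): 69
started in normal form: no
first contracted redex: a beta-redex


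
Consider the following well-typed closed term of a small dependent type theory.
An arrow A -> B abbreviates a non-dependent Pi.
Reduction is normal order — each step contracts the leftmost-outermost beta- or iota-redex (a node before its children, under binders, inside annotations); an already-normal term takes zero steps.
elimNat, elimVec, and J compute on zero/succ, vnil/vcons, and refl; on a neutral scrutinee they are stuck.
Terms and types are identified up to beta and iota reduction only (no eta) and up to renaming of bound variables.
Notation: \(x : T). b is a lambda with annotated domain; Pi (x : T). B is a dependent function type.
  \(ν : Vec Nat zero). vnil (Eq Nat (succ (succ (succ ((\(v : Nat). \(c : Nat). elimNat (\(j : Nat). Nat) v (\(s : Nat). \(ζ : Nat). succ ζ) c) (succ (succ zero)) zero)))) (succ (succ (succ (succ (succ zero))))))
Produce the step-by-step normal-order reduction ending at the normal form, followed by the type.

normal-order reduction:
  \(ν : Vec Nat zero). vnil (Eq Nat (succ (succ (succ ((\(v : Nat). \(c : Nat). elimNat (\(j : Nat). Nat) v (\(s : Nat). \(ζ : Nat). succ ζ) c) (succ (succ zero)) zero)))) (succ (succ (succ (succ (succ zero))))))
  ~> \(ν : Vec Nat zero). vnil (Eq Nat (succ (succ (succ ((\(v : Nat). elimNat (\(c : Nat). Nat) (succ (succ zero)) (\(j : Nat). \(s : Nat). succ s) v) zero)))) (succ (succ (succ (succ (succ zero))))))
  ~> \(ν : Vec Nat zero). vnil (Eq Nat (succ (succ (succ (elimNat (\(v : Nat). Nat) (succ (succ zero)) (\(c : Nat). \(j : Nat). succ j) zero)))) (succ (succ (succ (succ (succ zero))))))
  ~> \(ν : Vec Nat zero). vnil (Eq Nat (succ (succ (succ (succ (succ zero))))) (succ (succ (succ (succ (succ zero))))))
inferred type:
  Vec Nat zero -> Vec (Eq Nat (succ (succ (succ (succ (succ zero))))) (succ (succ (succ (succ (succ zero)))))) zero


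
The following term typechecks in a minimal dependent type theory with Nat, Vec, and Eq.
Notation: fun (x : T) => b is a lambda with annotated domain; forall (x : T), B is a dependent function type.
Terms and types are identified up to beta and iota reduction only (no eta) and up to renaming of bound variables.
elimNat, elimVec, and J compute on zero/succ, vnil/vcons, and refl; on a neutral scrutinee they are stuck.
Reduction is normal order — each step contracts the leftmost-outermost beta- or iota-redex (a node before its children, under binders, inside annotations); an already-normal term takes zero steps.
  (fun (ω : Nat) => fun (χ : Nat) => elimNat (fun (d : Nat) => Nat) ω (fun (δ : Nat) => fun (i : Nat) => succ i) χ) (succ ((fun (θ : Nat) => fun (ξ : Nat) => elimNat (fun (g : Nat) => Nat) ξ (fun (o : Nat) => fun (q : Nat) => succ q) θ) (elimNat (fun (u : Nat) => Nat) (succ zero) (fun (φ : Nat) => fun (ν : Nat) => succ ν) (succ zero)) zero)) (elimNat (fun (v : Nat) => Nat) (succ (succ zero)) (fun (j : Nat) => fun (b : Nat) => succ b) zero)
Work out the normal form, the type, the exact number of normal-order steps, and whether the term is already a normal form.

reduced normal form:
  succ (succ (succ (succ (succ zero))))
inferred type:
  Nat
normal-order step count: 23
term was already normal: no
first redex: a beta-redex


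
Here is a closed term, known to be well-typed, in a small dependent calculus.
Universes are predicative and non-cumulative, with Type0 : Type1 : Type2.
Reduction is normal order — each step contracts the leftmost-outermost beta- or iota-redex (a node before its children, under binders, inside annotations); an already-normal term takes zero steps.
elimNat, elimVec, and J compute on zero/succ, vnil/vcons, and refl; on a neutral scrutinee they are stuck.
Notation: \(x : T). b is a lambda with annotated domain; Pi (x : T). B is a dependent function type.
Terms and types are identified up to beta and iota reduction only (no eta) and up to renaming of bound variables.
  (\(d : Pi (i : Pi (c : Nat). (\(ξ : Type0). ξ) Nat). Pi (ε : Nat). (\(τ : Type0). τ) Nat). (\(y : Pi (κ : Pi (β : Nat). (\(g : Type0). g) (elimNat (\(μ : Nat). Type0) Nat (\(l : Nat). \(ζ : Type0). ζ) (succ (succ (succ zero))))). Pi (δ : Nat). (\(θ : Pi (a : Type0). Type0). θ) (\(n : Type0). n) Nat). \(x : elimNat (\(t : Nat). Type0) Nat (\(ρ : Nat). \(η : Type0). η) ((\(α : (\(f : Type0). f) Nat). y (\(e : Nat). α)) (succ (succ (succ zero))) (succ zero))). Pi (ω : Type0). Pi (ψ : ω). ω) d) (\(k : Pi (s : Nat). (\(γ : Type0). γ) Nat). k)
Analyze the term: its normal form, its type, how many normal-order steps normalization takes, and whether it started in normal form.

normal form:
  \(d : Nat). Pi (i : Type0). Pi (c : i). i
inferred type:
  Pi (d : Nat). Type1
steps to reach normal form (normal order): 15
term was already normal: no
first contracted redex: a beta-redex


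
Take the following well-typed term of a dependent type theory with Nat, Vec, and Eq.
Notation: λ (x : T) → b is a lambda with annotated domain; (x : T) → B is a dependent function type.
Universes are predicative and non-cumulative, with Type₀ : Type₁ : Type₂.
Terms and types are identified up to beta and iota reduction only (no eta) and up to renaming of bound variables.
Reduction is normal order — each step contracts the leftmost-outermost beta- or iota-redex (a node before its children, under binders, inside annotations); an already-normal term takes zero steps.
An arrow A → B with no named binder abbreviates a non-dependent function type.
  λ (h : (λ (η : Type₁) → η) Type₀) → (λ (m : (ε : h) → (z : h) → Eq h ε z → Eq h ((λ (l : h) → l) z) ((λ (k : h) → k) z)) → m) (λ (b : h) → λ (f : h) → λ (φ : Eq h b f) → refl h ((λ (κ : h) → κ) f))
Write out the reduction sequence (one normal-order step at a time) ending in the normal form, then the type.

reduction (normal order):
  λ (h : (λ (η : Type₁) → η) Type₀) → (λ (m : (ε : h) → (z : h) → Eq h ε z → Eq h ((λ (l : h) → l) z) ((λ (k : h) → k) z)) → m) (λ (b : h) → λ (f : h) → λ (φ : Eq h b f) → refl h ((λ (κ : h) → κ) f))
  ~> λ (h : Type₀) → (λ (η : (m : h) → (ε : h) → Eq h m ε → Eq h ((λ (z : h) → z) ε) ((λ (l : h) → l) ε)) → η) (λ (k : h) → λ (b : h) → λ (f : Eq h k b) → refl h ((λ (φ : h) → φ) b))
  ~> λ (h : Type₀) → λ (η : h) → λ (m : h) → λ (ε : Eq h η m) → refl h ((λ (z : h) → z) m)
  ~> λ (h : Type₀) → λ (η : h) → λ (m : h) → λ (ε : Eq h η m) → refl h m
type:
  (h : Type₀) → (η : h) → (m : h) → Eq h η m → Eq h m m


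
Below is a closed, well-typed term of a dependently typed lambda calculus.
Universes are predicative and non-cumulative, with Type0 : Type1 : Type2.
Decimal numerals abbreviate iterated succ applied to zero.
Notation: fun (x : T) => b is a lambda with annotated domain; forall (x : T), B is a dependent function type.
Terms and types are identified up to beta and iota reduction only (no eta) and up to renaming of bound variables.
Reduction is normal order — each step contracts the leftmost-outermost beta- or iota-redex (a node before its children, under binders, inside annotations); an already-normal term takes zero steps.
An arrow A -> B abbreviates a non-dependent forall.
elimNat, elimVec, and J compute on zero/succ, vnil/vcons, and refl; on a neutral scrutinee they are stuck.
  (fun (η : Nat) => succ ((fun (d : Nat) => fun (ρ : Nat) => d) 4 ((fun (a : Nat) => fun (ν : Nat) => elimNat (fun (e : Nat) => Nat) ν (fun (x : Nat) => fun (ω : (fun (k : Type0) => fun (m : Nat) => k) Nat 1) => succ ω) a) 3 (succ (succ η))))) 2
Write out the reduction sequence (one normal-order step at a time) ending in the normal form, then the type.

normal-order reduction sequence:
  (fun (η : Nat) => succ ((fun (d : Nat) => fun (ρ : Nat) => d) 4 ((fun (a : Nat) => fun (ν : Nat) => elimNat (fun (e : Nat) => Nat) ν (fun (x : Nat) => fun (ω : (fun (k : Type0) => fun (m : Nat) => k) Nat 1) => succ ω) a) 3 (succ (succ η))))) 2
  ~> succ ((fun (η : Nat) => fun (d : Nat) => η) 4 ((fun (ρ : Nat) => fun (a : Nat) => elimNat (fun (ν : Nat) => Nat) a (fun (e : Nat) => fun (x : (fun (ω : Type0) => fun (k : Nat) => ω) Nat 1) => succ x) ρ) 3 4))
  ~> succ ((fun (η : Nat) => 4) ((fun (d : Nat) => fun (ρ : Nat) => elimNat (fun (a : Nat) => Nat) ρ (fun (ν : Nat) => fun (e : (fun (x : Type0) => fun (ω : Nat) => x) Nat 1) => succ e) d) 3 4))
  ~> 5
type:
  Nat


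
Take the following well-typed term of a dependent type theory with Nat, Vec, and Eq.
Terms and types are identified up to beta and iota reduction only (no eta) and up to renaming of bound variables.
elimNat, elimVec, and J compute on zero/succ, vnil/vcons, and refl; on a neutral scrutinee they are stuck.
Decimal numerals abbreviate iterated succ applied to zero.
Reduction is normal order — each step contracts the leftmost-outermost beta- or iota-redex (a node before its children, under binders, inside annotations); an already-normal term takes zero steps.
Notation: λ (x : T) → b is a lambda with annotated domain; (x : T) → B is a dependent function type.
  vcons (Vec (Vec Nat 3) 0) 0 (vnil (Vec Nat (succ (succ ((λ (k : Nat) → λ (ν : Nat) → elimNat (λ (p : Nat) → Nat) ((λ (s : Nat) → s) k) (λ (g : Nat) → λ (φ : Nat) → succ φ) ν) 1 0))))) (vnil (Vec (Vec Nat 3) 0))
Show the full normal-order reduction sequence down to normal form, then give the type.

normal-order reduction:
  vcons (Vec (Vec Nat 3) 0) 0 (vnil (Vec Nat (succ (succ ((λ (k : Nat) → λ (ν : Nat) → elimNat (λ (p : Nat) → Nat) ((λ (s : Nat) → s) k) (λ (g : Nat) → λ (φ : Nat) → succ φ) ν) 1 0))))) (vnil (Vec (Vec Nat 3) 0))
  ~> vcons (Vec (Vec Nat 3) 0) 0 (vnil (Vec Nat (succ (succ ((λ (k : Nat) → elimNat (λ (ν : Nat) → Nat) ((λ (p : Nat) → p) 1) (λ (s : Nat) → λ (g : Nat) → succ g) k) 0))))) (vnil (Vec (Vec Nat 3) 0))
  ~> vcons (Vec (Vec Nat 3) 0) 0 (vnil (Vec Nat (succ (succ (elimNat (λ (k : Nat) → Nat) ((λ (ν : Nat) → ν) 1) (λ (p : Nat) → λ (s : Nat) → succ s) 0))))) (vnil (Vec (Vec Nat 3) 0))
  ~> vcons (Vec (Vec Nat 3) 0) 0 (vnil (Vec Nat (succ (succ ((λ (k : Nat) → k) 1))))) (vnil (Vec (Vec Nat 3) 0))
  ~> vcons (Vec (Vec Nat 3) 0) 0 (vnil (Vec Nat 3)) (vnil (Vec (Vec Nat 3) 0))
the term's type:
  Vec (Vec (Vec Nat 3) 0) 1


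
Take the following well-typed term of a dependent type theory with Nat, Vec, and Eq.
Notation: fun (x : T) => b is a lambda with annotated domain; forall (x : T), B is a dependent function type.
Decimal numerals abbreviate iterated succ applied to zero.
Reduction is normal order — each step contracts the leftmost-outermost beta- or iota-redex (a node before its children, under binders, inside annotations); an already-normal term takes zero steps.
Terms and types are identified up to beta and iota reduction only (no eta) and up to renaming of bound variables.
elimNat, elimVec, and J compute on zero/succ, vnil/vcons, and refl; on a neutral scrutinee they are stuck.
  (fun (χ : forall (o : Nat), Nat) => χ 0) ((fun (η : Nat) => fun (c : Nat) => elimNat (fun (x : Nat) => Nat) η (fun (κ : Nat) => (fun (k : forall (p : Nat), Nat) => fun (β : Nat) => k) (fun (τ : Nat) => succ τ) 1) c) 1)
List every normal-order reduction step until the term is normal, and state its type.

reduction (normal order):
  (fun (χ : forall (o : Nat), Nat) => χ 0) ((fun (η : Nat) => fun (c : Nat) => elimNat (fun (x : Nat) => Nat) η (fun (κ : Nat) => (fun (k : forall (p : Nat), Nat) => fun (β : Nat) => k) (fun (τ : Nat) => succ τ) 1) c) 1)
  ~> (fun (χ : Nat) => fun (o : Nat) => elimNat (fun (η : Nat) => Nat) χ (fun (c : Nat) => (fun (x : forall (κ : Nat), Nat) => fun (k : Nat) => x) (fun (p : Nat) => succ p) 1) o) 1 0
  ~> (fun (χ : Nat) => elimNat (fun (o : Nat) => Nat) 1 (fun (η : Nat) => (fun (c : forall (x : Nat), Nat) => fun (κ : Nat) => c) (fun (k : Nat) => succ k) 1) χ) 0
  ~> elimNat (fun (χ : Nat) => Nat) 1 (fun (o : Nat) => (fun (η : forall (c : Nat), Nat) => fun (x : Nat) => η) (fun (κ : Nat) => succ κ) 1) 0
  ~> 1
inferred type:
  Nat


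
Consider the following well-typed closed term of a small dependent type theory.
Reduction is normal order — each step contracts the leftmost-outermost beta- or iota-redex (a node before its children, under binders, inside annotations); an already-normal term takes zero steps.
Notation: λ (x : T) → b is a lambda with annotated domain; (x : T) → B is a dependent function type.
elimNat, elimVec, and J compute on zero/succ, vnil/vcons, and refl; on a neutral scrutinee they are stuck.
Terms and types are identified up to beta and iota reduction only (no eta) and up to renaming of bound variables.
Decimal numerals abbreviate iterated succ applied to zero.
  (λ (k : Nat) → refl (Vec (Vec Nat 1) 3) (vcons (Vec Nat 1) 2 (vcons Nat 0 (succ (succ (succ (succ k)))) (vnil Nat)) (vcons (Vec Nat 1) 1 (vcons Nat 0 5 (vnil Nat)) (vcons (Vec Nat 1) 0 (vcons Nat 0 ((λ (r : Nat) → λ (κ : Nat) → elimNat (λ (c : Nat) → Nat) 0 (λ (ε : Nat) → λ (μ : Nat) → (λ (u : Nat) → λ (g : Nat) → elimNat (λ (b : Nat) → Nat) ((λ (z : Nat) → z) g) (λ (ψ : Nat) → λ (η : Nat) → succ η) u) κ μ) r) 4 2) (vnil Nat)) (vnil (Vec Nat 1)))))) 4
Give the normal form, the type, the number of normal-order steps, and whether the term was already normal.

normal form:
  refl (Vec (Vec Nat 1) 3) (vcons (Vec Nat 1) 2 (vcons Nat 0 8 (vnil Nat)) (vcons (Vec Nat 1) 1 (vcons Nat 0 5 (vnil Nat)) (vcons (Vec Nat 1) 0 (vcons Nat 0 8 (vnil Nat)) (vnil (Vec Nat 1)))))
the term's type:
  Eq (Vec (Vec Nat 1) 3) (vcons (Vec Nat 1) 2 (vcons Nat 0 8 (vnil Nat)) (vcons (Vec Nat 1) 1 (vcons Nat 0 5 (vnil Nat)) (vcons (Vec Nat 1) 0 (vcons Nat 0 8 (vnil Nat)) (vnil (Vec Nat 1))))) (vcons (Vec Nat 1) 2 (vcons Nat 0 8 (vnil Nat)) (vcons (Vec Nat 1) 1 (vcons Nat 0 5 (vnil Nat)) (vcons (Vec Nat 1) 0 (vcons Nat 0 8 (vnil Nat)) (vnil (Vec Nat 1)))))
normal-order step count: 56
term was already normal: no
first redex: a beta-redex


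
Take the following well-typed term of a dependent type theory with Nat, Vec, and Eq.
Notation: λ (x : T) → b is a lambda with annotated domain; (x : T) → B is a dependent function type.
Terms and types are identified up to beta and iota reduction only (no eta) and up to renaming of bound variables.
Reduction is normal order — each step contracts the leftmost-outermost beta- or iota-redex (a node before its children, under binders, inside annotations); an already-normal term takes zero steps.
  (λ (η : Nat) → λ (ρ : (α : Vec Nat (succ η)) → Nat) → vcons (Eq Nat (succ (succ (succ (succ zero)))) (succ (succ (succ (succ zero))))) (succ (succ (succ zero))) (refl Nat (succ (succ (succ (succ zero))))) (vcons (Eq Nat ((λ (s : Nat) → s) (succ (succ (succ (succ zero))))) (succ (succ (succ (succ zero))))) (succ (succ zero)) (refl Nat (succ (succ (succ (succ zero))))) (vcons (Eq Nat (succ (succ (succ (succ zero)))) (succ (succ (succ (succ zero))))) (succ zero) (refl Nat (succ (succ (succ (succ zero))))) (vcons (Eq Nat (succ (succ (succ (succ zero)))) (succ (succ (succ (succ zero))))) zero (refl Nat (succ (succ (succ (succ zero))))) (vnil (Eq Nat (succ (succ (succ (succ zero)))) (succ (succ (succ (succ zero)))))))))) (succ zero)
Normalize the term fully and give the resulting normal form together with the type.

reduced normal form:
  λ (η : (ρ : Vec Nat (succ (succ zero))) → Nat) → vcons (Eq Nat (succ (succ (succ (succ zero)))) (succ (succ (succ (succ zero))))) (succ (succ (succ zero))) (refl Nat (succ (succ (succ (succ zero))))) (vcons (Eq Nat (succ (succ (succ (succ zero)))) (succ (succ (succ (succ zero))))) (succ (succ zero)) (refl Nat (succ (succ (succ (succ zero))))) (vcons (Eq Nat (succ (succ (succ (succ zero)))) (succ (succ (succ (succ zero))))) (succ zero) (refl Nat (succ (succ (succ (succ zero))))) (vcons (Eq Nat (succ (succ (succ (succ zero)))) (succ (succ (succ (succ zero))))) zero (refl Nat (succ (succ (succ (succ zero))))) (vnil (Eq Nat (succ (succ (succ (succ zero)))) (succ (succ (succ (succ zero)))))))))
type:
  (η : (ρ : Vec Nat (succ (succ zero))) → Nat) → Vec (Eq Nat (succ (succ (succ (succ zero)))) (succ (succ (succ (succ zero))))) (succ (succ (succ (succ zero))))
observation: 2 normal-order steps separate the term from its normal form.


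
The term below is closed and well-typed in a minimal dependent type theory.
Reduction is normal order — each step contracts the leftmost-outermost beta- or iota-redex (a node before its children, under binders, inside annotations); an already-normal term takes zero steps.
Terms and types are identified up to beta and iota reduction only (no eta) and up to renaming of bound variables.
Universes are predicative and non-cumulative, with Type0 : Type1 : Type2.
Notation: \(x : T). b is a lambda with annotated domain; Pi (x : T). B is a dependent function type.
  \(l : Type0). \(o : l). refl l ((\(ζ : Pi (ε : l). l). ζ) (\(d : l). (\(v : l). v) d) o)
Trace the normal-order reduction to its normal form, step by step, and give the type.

normal-order reduction sequence:
  \(l : Type0). \(o : l). refl l ((\(ζ : Pi (ε : l). l). ζ) (\(d : l). (\(v : l). v) d) o)
  ~> \(l : Type0). \(o : l). refl l ((\(ζ : l). (\(ε : l). ε) ζ) o)
  ~> \(l : Type0). \(o : l). refl l ((\(ζ : l). ζ) o)
  ~> \(l : Type0). \(o : l). refl l o
type:
  Pi (l : Type0). Pi (o : l). Eq l o o


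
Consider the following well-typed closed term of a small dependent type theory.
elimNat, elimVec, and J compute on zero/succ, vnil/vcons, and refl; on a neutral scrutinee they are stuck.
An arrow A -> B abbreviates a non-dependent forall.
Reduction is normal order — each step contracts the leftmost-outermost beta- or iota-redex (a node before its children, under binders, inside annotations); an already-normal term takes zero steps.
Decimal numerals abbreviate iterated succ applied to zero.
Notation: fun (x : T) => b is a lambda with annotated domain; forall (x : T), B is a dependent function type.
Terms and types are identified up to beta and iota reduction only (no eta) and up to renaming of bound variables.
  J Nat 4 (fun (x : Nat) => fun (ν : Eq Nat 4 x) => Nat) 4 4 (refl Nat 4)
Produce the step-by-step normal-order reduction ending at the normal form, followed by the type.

normal-order reduction:
  J Nat 4 (fun (x : Nat) => fun (ν : Eq Nat 4 x) => Nat) 4 4 (refl Nat 4)
  ~> 4
the term's type:
  Nat


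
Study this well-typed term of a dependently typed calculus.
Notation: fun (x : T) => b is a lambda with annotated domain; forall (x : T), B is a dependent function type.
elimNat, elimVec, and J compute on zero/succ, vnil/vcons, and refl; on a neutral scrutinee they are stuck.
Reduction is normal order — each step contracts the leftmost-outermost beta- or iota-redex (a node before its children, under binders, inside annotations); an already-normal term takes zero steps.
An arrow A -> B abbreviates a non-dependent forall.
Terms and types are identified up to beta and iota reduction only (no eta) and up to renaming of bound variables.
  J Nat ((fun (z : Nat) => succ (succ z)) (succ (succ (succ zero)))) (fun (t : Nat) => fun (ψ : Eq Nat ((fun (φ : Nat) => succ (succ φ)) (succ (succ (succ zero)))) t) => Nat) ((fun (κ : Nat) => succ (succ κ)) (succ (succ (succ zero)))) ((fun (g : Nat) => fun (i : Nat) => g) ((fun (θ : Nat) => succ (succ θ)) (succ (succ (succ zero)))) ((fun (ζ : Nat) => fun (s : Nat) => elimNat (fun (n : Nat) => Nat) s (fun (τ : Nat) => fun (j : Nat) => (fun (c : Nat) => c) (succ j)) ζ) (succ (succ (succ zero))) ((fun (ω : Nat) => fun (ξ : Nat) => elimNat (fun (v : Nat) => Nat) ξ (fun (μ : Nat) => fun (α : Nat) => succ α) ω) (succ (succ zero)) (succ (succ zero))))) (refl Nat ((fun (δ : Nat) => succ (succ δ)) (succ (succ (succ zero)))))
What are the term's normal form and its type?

resulting normal form:
  succ (succ (succ (succ (succ zero))))
type:
  Nat


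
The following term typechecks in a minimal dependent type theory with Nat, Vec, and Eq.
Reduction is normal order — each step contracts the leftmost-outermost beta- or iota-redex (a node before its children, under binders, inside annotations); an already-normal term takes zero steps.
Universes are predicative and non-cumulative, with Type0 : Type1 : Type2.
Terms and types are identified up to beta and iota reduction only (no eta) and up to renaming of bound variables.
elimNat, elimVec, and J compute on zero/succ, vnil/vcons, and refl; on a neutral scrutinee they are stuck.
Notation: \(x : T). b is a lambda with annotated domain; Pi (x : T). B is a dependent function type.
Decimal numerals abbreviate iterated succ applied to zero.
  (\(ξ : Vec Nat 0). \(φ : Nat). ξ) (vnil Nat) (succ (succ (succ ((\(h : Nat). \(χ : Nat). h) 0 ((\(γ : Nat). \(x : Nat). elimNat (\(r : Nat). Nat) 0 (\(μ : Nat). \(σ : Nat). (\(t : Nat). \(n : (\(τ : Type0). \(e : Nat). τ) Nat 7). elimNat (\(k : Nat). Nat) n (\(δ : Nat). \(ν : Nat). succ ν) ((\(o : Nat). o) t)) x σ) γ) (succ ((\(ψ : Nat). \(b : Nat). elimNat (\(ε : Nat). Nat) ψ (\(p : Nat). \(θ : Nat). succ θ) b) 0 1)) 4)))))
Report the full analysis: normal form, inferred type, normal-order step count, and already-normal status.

resulting normal form:
  vnil Nat
inferred type:
  Vec Nat 0
steps to reach normal form (normal order): 2
started in normal form: no
first contracted redex: a beta-redex


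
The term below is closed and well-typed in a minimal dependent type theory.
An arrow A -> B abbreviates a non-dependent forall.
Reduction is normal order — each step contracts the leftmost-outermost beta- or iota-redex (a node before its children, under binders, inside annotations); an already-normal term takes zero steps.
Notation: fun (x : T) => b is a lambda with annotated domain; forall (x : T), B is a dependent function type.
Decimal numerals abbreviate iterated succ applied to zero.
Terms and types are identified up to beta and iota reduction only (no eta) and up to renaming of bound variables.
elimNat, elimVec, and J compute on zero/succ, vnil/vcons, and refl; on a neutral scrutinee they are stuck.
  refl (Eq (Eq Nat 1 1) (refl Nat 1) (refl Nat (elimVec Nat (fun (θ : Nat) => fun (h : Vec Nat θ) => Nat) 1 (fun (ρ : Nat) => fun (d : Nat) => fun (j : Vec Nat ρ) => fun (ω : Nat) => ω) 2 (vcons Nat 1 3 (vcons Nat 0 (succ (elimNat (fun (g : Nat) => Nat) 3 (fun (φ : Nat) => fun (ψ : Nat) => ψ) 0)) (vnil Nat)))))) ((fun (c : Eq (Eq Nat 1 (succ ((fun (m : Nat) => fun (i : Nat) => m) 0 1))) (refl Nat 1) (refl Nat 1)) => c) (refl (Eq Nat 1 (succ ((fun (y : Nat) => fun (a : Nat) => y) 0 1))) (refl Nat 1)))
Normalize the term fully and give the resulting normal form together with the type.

reduced normal form:
  refl (Eq (Eq Nat 1 1) (refl Nat 1) (refl Nat 1)) (refl (Eq Nat 1 1) (refl Nat 1))
inferred type:
  Eq (Eq (Eq Nat 1 1) (refl Nat 1) (refl Nat 1)) (refl (Eq Nat 1 1) (refl Nat 1)) (refl (Eq Nat 1 1) (refl Nat 1))


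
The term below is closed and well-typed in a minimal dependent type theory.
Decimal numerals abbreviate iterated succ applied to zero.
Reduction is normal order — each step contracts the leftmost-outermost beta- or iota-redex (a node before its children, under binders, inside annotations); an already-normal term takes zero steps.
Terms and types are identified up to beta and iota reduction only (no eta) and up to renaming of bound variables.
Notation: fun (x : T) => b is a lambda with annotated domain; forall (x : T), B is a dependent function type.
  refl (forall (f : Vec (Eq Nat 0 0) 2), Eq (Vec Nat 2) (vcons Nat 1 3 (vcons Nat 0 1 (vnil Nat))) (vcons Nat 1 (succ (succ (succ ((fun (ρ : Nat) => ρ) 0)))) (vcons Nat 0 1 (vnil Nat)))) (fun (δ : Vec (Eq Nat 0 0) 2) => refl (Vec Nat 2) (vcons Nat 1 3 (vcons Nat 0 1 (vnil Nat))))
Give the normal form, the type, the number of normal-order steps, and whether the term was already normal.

normal form:
  refl (forall (f : Vec (Eq Nat 0 0) 2), Eq (Vec Nat 2) (vcons Nat 1 3 (vcons Nat 0 1 (vnil Nat))) (vcons Nat 1 3 (vcons Nat 0 1 (vnil Nat)))) (fun (ρ : Vec (Eq Nat 0 0) 2) => refl (Vec Nat 2) (vcons Nat 1 3 (vcons Nat 0 1 (vnil Nat))))
type:
  Eq (forall (f : Vec (Eq Nat 0 0) 2), Eq (Vec Nat 2) (vcons Nat 1 3 (vcons Nat 0 1 (vnil Nat))) (vcons Nat 1 3 (vcons Nat 0 1 (vnil Nat)))) (fun (ρ : Vec (Eq Nat 0 0) 2) => refl (Vec Nat 2) (vcons Nat 1 3 (vcons Nat 0 1 (vnil Nat)))) (fun (δ : Vec (Eq Nat 0 0) 2) => refl (Vec Nat 2) (vcons Nat 1 3 (vcons Nat 0 1 (vnil Nat))))
reduction steps (normal order): 1
already normal: no
first redex: a beta-redex


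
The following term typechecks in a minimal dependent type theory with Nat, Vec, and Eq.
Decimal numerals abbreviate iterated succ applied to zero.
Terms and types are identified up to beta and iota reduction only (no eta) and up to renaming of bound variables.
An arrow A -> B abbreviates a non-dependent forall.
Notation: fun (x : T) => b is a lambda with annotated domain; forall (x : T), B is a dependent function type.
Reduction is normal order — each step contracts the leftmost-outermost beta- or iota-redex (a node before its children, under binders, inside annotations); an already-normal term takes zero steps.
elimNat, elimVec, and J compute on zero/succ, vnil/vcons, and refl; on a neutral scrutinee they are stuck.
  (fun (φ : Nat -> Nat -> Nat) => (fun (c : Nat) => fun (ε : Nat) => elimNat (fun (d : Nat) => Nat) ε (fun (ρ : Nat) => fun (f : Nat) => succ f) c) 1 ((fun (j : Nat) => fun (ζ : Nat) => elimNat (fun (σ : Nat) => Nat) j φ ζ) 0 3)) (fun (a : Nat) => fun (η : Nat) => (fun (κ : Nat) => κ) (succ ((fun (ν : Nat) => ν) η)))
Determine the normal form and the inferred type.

resulting normal form:
  4
type:
  Nat


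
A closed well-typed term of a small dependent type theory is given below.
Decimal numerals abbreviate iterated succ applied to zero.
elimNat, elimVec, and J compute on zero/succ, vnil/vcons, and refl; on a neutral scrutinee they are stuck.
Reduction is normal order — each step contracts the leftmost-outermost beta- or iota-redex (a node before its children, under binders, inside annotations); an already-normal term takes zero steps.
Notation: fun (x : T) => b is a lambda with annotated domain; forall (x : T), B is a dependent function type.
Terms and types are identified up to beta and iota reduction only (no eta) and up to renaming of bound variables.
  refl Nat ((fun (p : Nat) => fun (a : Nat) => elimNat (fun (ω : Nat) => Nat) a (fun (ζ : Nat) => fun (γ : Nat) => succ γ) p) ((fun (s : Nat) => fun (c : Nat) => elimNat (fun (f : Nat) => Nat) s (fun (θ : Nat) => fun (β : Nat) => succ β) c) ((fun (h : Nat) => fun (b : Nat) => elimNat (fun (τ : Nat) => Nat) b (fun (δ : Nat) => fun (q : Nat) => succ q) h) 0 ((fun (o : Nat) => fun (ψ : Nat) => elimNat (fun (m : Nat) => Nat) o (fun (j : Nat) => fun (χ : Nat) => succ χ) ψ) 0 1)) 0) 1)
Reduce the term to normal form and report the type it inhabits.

resulting normal form:
  refl Nat 2
inferred type:
  Eq Nat 2 2
observation: reduction starts at a beta-redex, and 18 normal-order steps reach the normal form.


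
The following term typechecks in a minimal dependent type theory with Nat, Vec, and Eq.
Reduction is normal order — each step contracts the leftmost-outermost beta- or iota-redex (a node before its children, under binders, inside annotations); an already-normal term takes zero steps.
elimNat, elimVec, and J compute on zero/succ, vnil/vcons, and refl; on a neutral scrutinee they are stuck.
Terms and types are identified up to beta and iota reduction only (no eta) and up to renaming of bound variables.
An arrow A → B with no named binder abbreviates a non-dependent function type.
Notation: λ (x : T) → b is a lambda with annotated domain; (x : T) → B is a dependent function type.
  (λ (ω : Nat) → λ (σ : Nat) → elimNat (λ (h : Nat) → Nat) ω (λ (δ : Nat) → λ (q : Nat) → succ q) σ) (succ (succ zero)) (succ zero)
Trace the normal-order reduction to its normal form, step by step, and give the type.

normal-order reduction:
  (λ (ω : Nat) → λ (σ : Nat) → elimNat (λ (h : Nat) → Nat) ω (λ (δ : Nat) → λ (q : Nat) → succ q) σ) (succ (succ zero)) (succ zero)
  ~> (λ (ω : Nat) → elimNat (λ (σ : Nat) → Nat) (succ (succ zero)) (λ (h : Nat) → λ (δ : Nat) → succ δ) ω) (succ zero)
  ~> elimNat (λ (ω : Nat) → Nat) (succ (succ zero)) (λ (σ : Nat) → λ (h : Nat) → succ h) (succ zero)
  ~> (λ (ω : Nat) → λ (σ : Nat) → succ σ) zero (elimNat (λ (h : Nat) → Nat) (succ (succ zero)) (λ (δ : Nat) → λ (q : Nat) → succ q) zero)
  ~> (λ (ω : Nat) → succ ω) (elimNat (λ (σ : Nat) → Nat) (succ (succ zero)) (λ (h : Nat) → λ (δ : Nat) → succ δ) zero)
  ~> succ (elimNat (λ (ω : Nat) → Nat) (succ (succ zero)) (λ (σ : Nat) → λ (h : Nat) → succ h) zero)
  ~> succ (succ (succ zero))
the term's type:
  Nat


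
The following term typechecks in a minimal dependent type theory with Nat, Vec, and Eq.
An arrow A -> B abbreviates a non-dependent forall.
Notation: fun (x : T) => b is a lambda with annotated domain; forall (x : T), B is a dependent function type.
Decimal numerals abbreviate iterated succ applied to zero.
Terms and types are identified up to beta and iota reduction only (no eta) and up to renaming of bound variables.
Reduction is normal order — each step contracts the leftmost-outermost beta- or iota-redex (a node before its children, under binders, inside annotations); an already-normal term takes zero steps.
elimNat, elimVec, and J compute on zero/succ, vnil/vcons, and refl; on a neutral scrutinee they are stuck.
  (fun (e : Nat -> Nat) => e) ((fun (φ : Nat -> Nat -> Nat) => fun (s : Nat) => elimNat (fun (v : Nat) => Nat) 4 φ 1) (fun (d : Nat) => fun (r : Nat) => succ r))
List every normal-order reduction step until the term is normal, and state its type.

normal-order reduction sequence:
  (fun (e : Nat -> Nat) => e) ((fun (φ : Nat -> Nat -> Nat) => fun (s : Nat) => elimNat (fun (v : Nat) => Nat) 4 φ 1) (fun (d : Nat) => fun (r : Nat) => succ r))
  ~> (fun (e : Nat -> Nat -> Nat) => fun (φ : Nat) => elimNat (fun (s : Nat) => Nat) 4 e 1) (fun (v : Nat) => fun (d : Nat) => succ d)
  ~> fun (e : Nat) => elimNat (fun (φ : Nat) => Nat) 4 (fun (s : Nat) => fun (v : Nat) => succ v) 1
  ~> fun (e : Nat) => (fun (φ : Nat) => fun (s : Nat) => succ s) 0 (elimNat (fun (v : Nat) => Nat) 4 (fun (d : Nat) => fun (r : Nat) => succ r) 0)
  ~> fun (e : Nat) => (fun (φ : Nat) => succ φ) (elimNat (fun (s : Nat) => Nat) 4 (fun (v : Nat) => fun (d : Nat) => succ d) 0)
  ~> fun (e : Nat) => succ (elimNat (fun (φ : Nat) => Nat) 4 (fun (s : Nat) => fun (v : Nat) => succ v) 0)
  ~> fun (e : Nat) => 5
type:
  Nat -> Nat


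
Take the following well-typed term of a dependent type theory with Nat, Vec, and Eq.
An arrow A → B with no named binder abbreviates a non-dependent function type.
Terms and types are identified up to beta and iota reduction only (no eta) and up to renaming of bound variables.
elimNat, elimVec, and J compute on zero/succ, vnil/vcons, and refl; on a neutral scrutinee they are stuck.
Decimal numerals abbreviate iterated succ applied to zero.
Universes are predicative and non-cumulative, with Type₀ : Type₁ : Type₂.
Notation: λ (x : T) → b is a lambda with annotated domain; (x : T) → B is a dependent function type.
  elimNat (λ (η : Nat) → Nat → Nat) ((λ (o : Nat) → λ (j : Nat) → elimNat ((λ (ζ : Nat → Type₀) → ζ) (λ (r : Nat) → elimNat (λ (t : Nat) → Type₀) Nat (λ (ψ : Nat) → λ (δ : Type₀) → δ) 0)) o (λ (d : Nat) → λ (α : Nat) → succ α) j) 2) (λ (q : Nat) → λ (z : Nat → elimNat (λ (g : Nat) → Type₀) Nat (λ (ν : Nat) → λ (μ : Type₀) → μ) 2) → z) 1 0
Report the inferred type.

type:
  Nat


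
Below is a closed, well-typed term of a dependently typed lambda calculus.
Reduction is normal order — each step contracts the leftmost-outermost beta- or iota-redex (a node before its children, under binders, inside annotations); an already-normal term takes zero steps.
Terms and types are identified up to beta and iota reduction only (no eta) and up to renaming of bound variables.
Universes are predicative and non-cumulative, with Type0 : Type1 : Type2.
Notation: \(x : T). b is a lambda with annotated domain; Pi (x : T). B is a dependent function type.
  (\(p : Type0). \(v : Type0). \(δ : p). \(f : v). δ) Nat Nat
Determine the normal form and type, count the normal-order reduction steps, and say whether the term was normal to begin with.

resulting normal form:
  \(p : Nat). \(v : Nat). p
type:
  Pi (p : Nat). Pi (v : Nat). Nat
steps to reach normal form (normal order): 2
started in normal form: no
first contracted redex: a beta-redex


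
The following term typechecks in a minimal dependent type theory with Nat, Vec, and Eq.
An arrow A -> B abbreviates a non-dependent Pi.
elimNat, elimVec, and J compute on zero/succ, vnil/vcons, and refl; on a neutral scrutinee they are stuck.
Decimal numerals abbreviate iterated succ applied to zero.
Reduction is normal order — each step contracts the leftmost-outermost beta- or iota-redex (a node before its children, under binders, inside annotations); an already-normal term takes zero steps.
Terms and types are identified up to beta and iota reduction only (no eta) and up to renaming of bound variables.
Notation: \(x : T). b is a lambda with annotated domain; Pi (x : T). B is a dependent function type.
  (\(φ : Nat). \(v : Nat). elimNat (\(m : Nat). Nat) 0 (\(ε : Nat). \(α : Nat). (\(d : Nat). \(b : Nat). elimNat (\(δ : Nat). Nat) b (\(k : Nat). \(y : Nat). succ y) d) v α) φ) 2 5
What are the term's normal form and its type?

reduced normal form:
  10
the term's type:
  Nat


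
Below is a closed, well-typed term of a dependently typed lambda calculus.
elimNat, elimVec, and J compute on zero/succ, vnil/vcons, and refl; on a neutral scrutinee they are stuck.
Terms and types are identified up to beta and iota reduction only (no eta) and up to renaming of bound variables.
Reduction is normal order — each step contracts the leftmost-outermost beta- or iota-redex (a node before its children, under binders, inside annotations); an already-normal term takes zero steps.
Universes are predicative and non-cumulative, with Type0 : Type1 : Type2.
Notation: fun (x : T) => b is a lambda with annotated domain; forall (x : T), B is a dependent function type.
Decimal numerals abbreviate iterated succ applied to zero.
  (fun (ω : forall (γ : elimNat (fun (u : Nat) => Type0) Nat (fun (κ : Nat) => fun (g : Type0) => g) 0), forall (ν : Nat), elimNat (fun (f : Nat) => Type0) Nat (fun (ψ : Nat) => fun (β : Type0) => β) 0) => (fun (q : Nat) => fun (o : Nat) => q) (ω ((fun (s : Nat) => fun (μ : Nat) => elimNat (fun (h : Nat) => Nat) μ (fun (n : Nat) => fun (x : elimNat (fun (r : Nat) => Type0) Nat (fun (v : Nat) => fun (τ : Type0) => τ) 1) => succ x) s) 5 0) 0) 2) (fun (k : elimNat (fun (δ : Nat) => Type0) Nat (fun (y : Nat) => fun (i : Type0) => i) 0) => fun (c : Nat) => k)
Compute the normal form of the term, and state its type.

resulting normal form:
  5
the term's type:
  Nat
observation: reduction starts at a beta-redex, and 23 normal-order steps reach the normal form.


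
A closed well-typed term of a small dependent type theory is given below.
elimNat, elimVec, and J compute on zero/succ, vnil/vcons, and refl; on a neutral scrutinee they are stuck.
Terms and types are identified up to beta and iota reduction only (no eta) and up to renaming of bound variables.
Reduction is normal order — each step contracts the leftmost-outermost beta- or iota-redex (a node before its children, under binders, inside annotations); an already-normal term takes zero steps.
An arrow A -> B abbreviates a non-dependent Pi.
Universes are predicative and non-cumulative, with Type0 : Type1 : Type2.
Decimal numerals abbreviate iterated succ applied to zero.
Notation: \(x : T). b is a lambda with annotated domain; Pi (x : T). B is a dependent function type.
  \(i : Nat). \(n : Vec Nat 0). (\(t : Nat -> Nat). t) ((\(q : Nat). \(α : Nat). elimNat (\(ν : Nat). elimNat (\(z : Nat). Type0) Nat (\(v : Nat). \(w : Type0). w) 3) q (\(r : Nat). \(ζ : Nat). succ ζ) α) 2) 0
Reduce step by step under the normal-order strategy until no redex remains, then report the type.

normal-order reduction sequence:
  \(i : Nat). \(n : Vec Nat 0). (\(t : Nat -> Nat). t) ((\(q : Nat). \(α : Nat). elimNat (\(ν : Nat). elimNat (\(z : Nat). Type0) Nat (\(v : Nat). \(w : Type0). w) 3) q (\(r : Nat). \(ζ : Nat). succ ζ) α) 2) 0
  ~> \(i : Nat). \(n : Vec Nat 0). (\(t : Nat). \(q : Nat). elimNat (\(α : Nat). elimNat (\(ν : Nat). Type0) Nat (\(z : Nat). \(v : Type0). v) 3) t (\(w : Nat). \(r : Nat). succ r) q) 2 0
  ~> \(i : Nat). \(n : Vec Nat 0). (\(t : Nat). elimNat (\(q : Nat). elimNat (\(α : Nat). Type0) Nat (\(ν : Nat). \(z : Type0). z) 3) 2 (\(v : Nat). \(w : Nat). succ w) t) 0
  ~> \(i : Nat). \(n : Vec Nat 0). elimNat (\(t : Nat). elimNat (\(q : Nat). Type0) Nat (\(α : Nat). \(ν : Type0). ν) 3) 2 (\(z : Nat). \(v : Nat). succ v) 0
  ~> \(i : Nat). \(n : Vec Nat 0). 2
inferred type:
  Nat -> Vec Nat 0 -> Nat
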